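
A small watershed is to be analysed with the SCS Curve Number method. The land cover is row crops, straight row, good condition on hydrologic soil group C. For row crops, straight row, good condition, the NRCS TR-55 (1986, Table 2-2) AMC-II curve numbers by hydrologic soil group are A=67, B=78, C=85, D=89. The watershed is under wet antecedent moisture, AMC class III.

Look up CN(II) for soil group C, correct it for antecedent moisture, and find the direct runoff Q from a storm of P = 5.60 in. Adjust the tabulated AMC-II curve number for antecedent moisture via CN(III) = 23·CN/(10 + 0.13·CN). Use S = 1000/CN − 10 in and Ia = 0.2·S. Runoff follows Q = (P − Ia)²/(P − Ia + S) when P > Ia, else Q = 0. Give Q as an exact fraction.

Q = 28344976/5937335 in ≈ 4.774 in

NRCS table: row crops, straight row, good condition, soil group C → CN(II) = 85
CN(III) from CN(II)=85: (23·85)/(10 + 0.13·85) = 39100/421 ≈ 92.874
Retention S: 1000/CN − 10 with CN=92.874 → S = 300/391 ≈ 0.767 in
Ia = 0.2·(300/391) = 60/391 in ≈ 0.153 in
Excess rainfall: 5.600 − 0.153 = 5.447 in; P > Ia so Q > 0
Q: (10648/1955)² ÷ (12148/1955) = 28344976/5937335 in (≈ 4.774 in)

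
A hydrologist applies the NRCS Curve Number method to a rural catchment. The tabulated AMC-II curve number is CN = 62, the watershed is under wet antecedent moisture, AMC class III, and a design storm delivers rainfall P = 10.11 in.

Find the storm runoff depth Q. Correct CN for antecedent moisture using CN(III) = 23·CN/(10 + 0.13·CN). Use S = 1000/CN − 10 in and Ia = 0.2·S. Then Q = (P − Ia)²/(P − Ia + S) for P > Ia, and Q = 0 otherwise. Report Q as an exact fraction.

Q = 466274562649/62233705900 in ≈ 7.492 in

Adjust CN=62 to AMC III: 23·62/(10 + 0.13·62) → 1426 ÷ (903/50) = 71300/903 ≈ 78.959
Max retention: S = 1000/(71300/903) − 10 = 1900/713 in (≈ 2.665 in)
Initial abstraction Ia = S/5 = (1900/713)/5 = 380/713 ≈ 0.533 in
Since P=10.110 > Ia=0.533: effective rainfall P−Ia = 682843/71300 in
Q = (682843/71300)²/((682843/71300) + 1900/713) = (466274562649/5083690000)/(872843/71300) = 466274562649/62233705900 in ≈ 7.492 in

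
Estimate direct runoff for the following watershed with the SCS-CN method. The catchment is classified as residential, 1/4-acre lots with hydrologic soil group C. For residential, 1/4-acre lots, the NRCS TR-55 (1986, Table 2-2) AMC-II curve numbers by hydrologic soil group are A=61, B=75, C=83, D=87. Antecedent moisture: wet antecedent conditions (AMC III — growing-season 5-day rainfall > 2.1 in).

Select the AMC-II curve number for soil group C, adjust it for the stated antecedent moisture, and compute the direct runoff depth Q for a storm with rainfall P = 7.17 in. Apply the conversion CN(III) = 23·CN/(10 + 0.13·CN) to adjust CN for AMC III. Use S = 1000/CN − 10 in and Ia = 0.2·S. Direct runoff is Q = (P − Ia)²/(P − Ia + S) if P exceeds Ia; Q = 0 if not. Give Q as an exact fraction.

Q = 1781565571009/287257347700 in ≈ 6.202 in

NRCS table: residential, 1/4-acre lots, soil group C → CN(II) = 83
Wet (AMC III): CN(III) = 23·83/(10 + 0.13·83) = 1909/(2079/100) = 190900/2079 ≈ 91.823
Max retention: S = 1000/(190900/2079) − 10 = 1700/1909 in (≈ 0.891 in)
Ia = 0.2S: 0.2·0.891 = 0.178 in (exactly 340/1909)
Since P=7.170 > Ia=0.178: effective rainfall P−Ia = 1334753/190900 in
Runoff Q = (P−Ia)²/(P−Ia+S) = (6.992)²/(6.992+0.891) = 1781565571009/287257347700 ≈ 6.202 in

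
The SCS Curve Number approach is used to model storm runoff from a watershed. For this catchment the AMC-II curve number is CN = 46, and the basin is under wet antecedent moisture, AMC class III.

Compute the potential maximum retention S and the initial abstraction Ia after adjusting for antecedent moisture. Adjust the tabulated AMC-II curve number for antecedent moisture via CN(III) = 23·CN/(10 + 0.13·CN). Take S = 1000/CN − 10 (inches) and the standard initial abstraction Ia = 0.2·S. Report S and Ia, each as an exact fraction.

CN(III) from CN(II)=46: (23·46)/(10 + 0.13·46) = 52900/799 ≈ 66.208
Max retention: S = 1000/(52900/799) − 10 = 2700/529 in (≈ 5.104 in)
Ia = 0.2S: 0.2·5.104 = 1.021 in (exactly 540/529)

S = 2700/529 in ≈ 5.104 in; Ia = 540/529 in ≈ 1.021 in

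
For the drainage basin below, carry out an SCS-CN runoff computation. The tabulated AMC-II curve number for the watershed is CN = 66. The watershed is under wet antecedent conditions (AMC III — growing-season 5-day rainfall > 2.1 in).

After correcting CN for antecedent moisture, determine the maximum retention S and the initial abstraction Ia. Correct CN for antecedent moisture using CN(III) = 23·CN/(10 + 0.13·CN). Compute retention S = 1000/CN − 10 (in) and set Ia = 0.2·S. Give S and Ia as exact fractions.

CN(III) from CN(II)=66: (23·66)/(10 + 0.13·66) = 75900/929 ≈ 81.701
S = 1000/(75900/929) − 10 = 1700/759 in ≈ 2.240 in
Ia = 0.2·(1700/759) = 340/759 in ≈ 0.448 in

S = 1700/759 in ≈ 2.240 in; Ia = 340/759 in ≈ 0.448 in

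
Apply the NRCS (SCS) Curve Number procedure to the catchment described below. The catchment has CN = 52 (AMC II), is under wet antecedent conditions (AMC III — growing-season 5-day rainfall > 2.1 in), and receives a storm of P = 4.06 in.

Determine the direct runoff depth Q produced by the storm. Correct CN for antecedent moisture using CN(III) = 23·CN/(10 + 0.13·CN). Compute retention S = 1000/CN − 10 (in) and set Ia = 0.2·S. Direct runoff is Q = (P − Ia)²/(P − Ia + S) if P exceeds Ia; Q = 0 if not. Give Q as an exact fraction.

CN(III) from CN(II)=52: (23·52)/(10 + 0.13·52) = 29900/419 ≈ 71.360
Max retention: S = 1000/(29900/419) − 10 = 1200/299 in (≈ 4.013 in)
Ia = 0.2·(1200/299) = 240/299 in ≈ 0.803 in
Excess rainfall: 4.060 − 0.803 = 3.257 in; P > Ia so Q > 0
Runoff Q = (P−Ia)²/(P−Ia+S) = (3.257)²/(3.257+4.013) = 2371397809/1625020150 ≈ 1.459 in

Q = 2371397809/1625020150 in ≈ 1.459 in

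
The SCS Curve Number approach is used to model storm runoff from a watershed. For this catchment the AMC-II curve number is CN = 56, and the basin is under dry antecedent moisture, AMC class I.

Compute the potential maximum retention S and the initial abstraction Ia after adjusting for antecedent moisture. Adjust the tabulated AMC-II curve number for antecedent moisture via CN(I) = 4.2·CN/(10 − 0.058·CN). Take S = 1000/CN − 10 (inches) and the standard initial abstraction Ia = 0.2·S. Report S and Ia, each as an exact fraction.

S = 2750/147 in ≈ 18.707 in; Ia = 550/147 in ≈ 3.741 in

Dry (AMC I): CN(I) = 4.2·56/(10 − 0.058·56) = (1176/5)/(844/125) = 7350/211 ≈ 34.834
Retention S: 1000/CN − 10 with CN=34.834 → S = 2750/147 ≈ 18.707 in
Initial abstraction Ia = S/5 = (2750/147)/5 = 550/147 ≈ 3.741 in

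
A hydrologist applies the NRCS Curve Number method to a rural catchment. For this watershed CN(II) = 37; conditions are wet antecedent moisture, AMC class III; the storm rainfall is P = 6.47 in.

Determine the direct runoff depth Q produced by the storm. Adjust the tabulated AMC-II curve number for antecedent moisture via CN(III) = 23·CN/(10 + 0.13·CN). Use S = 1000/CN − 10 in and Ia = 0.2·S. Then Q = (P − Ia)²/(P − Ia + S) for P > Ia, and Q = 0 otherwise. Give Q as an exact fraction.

CN(III) from CN(II)=37: (23·37)/(10 + 0.13·37) = 85100/1481 ≈ 57.461
Max retention: S = 1000/(85100/1481) − 10 = 6300/851 in (≈ 7.403 in)
Ia = 0.2·(6300/851) = 1260/851 in ≈ 1.481 in
Excess rainfall: 6.470 − 1.481 = 4.989 in; P > Ia so Q > 0
Q: (424597/85100)² ÷ (1054597/85100) = 180282612409/89746204700 in (≈ 2.009 in)

Q = 180282612409/89746204700 in ≈ 2.009 in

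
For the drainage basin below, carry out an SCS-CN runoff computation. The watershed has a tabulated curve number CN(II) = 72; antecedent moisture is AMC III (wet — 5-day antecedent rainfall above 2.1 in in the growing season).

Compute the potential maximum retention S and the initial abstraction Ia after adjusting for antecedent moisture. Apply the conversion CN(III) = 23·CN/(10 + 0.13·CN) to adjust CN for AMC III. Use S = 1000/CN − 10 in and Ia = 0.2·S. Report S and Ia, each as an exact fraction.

S = 350/207 in ≈ 1.691 in; Ia = 70/207 in ≈ 0.338 in

Wet (AMC III): CN(III) = 23·72/(10 + 0.13·72) = 1656/(484/25) = 10350/121 ≈ 85.537
Retention S: 1000/CN − 10 with CN=85.537 → S = 350/207 ≈ 1.691 in
Ia = 0.2·(350/207) = 70/207 in ≈ 0.338 in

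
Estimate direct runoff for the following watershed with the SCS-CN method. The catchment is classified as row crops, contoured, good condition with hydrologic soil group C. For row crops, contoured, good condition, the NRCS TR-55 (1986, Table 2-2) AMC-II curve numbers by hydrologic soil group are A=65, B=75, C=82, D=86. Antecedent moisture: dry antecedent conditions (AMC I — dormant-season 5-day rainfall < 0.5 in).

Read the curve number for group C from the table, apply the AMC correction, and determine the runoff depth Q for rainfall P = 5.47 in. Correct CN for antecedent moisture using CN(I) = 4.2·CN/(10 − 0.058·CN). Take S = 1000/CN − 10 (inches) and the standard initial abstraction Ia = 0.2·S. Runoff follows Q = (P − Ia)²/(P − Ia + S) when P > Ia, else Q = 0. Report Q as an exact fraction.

Q = 16126206121/7949584300 in ≈ 2.029 in

NRCS table: row crops, contoured, good condition, soil group C → CN(II) = 82
CN(I) from CN(II)=82: (4.2·82)/(10 − 0.058·82) = 28700/437 ≈ 65.675
S = 1000/(28700/437) − 10 = 1500/287 in ≈ 5.226 in
Initial abstraction Ia = S/5 = (1500/287)/5 = 300/287 ≈ 1.045 in
P − Ia = 5.470 − 1.045 = 126989/28700 ≈ 4.425 in (> 0, runoff occurs)
Q: (126989/28700)² ÷ (276989/28700) = 16126206121/7949584300 in (≈ 2.029 in)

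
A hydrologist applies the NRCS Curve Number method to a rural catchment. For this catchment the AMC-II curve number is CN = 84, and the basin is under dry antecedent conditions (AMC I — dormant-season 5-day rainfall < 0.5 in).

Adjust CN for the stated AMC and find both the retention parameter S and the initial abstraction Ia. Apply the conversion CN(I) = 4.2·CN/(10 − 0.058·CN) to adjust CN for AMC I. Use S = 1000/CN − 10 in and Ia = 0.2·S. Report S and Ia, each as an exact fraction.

S = 2000/441 in ≈ 4.535 in; Ia = 400/441 in ≈ 0.907 in

Adjust CN=84 to AMC I: 4.2·84/(10 − 0.058·84) → (1764/5) ÷ (641/125) = 44100/641 ≈ 68.799
Retention S: 1000/CN − 10 with CN=68.799 → S = 2000/441 ≈ 4.535 in
Initial abstraction Ia = S/5 = (2000/441)/5 = 400/441 ≈ 0.907 in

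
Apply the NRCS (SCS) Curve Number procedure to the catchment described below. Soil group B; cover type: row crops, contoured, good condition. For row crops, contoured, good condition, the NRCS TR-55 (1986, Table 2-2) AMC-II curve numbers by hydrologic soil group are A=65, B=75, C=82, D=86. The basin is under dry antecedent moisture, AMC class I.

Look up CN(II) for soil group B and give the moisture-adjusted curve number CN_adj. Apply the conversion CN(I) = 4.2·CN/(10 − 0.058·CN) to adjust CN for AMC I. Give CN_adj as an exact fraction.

NRCS table: row crops, contoured, good condition, soil group B → CN(II) = 75
CN(I) from CN(II)=75: (4.2·75)/(10 − 0.058·75) = 6300/113 ≈ 55.752

CN_adj = 6300/113 ≈ 55.752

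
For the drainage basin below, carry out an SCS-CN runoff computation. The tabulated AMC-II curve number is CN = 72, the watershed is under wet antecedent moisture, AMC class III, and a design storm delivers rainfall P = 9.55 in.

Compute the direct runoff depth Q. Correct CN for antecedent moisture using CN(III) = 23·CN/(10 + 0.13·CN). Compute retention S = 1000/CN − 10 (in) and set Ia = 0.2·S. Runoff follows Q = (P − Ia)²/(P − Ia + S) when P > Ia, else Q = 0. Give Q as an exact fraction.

Wet (AMC III): CN(III) = 23·72/(10 + 0.13·72) = 1656/(484/25) = 10350/121 ≈ 85.537
Retention S: 1000/CN − 10 with CN=85.537 → S = 350/207 ≈ 1.691 in
Initial abstraction Ia = S/5 = (350/207)/5 = 70/207 ≈ 0.338 in
P − Ia = 9.550 − 0.338 = 38137/4140 ≈ 9.212 in (> 0, runoff occurs)
Q: (38137/4140)² ÷ (45137/4140) = 1454430769/186867180 in (≈ 7.783 in)

Q = 1454430769/186867180 in ≈ 7.783 in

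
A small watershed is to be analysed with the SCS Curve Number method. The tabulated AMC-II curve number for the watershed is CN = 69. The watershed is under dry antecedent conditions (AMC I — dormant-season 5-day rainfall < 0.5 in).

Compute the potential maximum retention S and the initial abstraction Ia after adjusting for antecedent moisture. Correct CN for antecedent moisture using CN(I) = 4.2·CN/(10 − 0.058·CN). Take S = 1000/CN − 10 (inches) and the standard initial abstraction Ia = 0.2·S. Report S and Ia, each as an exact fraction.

CN(I) from CN(II)=69: (4.2·69)/(10 − 0.058·69) = 144900/2999 ≈ 48.316
S = 1000/(144900/2999) − 10 = 15500/1449 in ≈ 10.697 in
Ia = 0.2·(15500/1449) = 3100/1449 in ≈ 2.139 in

S = 15500/1449 in ≈ 10.697 in; Ia = 3100/1449 in ≈ 2.139 in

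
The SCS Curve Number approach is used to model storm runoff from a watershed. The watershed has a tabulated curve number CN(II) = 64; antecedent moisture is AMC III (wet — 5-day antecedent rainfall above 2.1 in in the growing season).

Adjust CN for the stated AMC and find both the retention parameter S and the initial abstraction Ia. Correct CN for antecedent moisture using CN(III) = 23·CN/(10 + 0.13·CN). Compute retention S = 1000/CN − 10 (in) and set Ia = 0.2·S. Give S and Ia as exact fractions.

S = 225/92 in ≈ 2.446 in; Ia = 45/92 in ≈ 0.489 in

Adjust CN=64 to AMC III: 23·64/(10 + 0.13·64) → 1472 ÷ (458/25) = 18400/229 ≈ 80.349
S = 1000/(18400/229) − 10 = 225/92 in ≈ 2.446 in
Ia = 0.2·(225/92) = 45/92 in ≈ 0.489 in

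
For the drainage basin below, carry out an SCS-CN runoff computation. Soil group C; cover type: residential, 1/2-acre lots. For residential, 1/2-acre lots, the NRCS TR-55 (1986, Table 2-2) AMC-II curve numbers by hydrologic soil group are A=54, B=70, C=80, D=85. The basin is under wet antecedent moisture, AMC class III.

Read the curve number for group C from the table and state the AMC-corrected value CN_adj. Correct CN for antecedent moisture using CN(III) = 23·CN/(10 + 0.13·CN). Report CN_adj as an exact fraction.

CN_adj = 4600/51 ≈ 90.196

NRCS table: residential, 1/2-acre lots, soil group C → CN(II) = 80
Adjust CN=80 to AMC III: 23·80/(10 + 0.13·80) → 1840 ÷ (102/5) = 4600/51 ≈ 90.196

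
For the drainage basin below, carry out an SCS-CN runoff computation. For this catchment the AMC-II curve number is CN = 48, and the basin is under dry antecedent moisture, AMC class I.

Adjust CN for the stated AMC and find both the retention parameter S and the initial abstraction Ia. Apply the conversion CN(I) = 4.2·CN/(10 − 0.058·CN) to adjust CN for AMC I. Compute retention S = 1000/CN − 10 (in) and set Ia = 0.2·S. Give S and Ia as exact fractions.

S = 1625/63 in ≈ 25.794 in; Ia = 325/63 in ≈ 5.159 in

Dry (AMC I): CN(I) = 4.2·48/(10 − 0.058·48) = (1008/5)/(902/125) = 12600/451 ≈ 27.938
Max retention: S = 1000/(12600/451) − 10 = 1625/63 in (≈ 25.794 in)
Ia = 0.2·(1625/63) = 325/63 in ≈ 5.159 in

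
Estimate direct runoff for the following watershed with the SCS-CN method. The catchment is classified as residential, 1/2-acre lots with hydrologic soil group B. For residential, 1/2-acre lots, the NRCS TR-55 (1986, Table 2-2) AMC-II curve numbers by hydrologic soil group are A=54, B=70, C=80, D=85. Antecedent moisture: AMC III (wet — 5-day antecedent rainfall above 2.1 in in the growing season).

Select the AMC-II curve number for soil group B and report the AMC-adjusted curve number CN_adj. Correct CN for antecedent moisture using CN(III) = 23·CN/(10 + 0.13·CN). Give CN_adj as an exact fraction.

NRCS table: residential, 1/2-acre lots, soil group B → CN(II) = 70
Adjust CN=70 to AMC III: 23·70/(10 + 0.13·70) → 1610 ÷ (191/10) = 16100/191 ≈ 84.293

CN_adj = 16100/191 ≈ 84.293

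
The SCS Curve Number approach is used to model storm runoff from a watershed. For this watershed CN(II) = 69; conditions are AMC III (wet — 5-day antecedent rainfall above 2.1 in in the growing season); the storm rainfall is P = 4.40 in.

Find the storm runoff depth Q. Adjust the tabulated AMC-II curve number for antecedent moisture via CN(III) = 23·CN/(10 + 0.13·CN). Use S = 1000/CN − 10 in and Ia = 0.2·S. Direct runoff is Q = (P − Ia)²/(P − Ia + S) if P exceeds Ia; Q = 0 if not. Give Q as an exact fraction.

Q = 506065298/187718295 in ≈ 2.696 in

Adjust CN=69 to AMC III: 23·69/(10 + 0.13·69) → 1587 ÷ (1897/100) = 158700/1897 ≈ 83.658
Max retention: S = 1000/(158700/1897) − 10 = 3100/1587 in (≈ 1.953 in)
Initial abstraction Ia = S/5 = (3100/1587)/5 = 620/1587 ≈ 0.391 in
Since P=4.400 > Ia=0.391: effective rainfall P−Ia = 31814/7935 in
Q = (31814/7935)²/((31814/7935) + 3100/1587) = (1012130596/62964225)/(47314/7935) = 506065298/187718295 in ≈ 2.696 in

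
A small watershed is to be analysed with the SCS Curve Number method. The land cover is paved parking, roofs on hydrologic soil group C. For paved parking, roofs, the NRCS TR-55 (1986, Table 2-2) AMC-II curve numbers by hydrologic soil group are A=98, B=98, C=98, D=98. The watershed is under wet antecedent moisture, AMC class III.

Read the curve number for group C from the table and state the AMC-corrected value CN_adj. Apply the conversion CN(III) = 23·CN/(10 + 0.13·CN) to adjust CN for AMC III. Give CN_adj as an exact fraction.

CN_adj = 112700/1137 ≈ 99.120

NRCS table: paved parking, roofs, soil group C → CN(II) = 98
Wet (AMC III): CN(III) = 23·98/(10 + 0.13·98) = 2254/(1137/50) = 112700/1137 ≈ 99.120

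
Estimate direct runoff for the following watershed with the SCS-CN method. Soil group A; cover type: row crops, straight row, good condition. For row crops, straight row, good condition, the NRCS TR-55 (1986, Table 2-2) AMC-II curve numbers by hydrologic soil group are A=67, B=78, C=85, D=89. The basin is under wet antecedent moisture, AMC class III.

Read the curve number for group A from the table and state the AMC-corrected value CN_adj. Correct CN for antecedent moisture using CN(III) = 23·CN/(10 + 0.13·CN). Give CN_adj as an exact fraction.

CN_adj = 154100/1871 ≈ 82.362

NRCS table: row crops, straight row, good condition, soil group A → CN(II) = 67
CN(III) from CN(II)=67: (23·67)/(10 + 0.13·67) = 154100/1871 ≈ 82.362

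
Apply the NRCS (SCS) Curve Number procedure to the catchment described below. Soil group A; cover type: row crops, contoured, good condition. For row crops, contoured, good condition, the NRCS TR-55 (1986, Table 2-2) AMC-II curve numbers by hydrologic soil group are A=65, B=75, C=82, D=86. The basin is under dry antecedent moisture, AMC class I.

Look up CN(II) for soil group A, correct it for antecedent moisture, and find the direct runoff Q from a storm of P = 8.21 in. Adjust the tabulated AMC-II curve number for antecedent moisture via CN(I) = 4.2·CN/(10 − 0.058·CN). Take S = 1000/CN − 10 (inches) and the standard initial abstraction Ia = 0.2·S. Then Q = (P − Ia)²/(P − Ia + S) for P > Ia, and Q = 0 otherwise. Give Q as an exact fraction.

NRCS table: row crops, contoured, good condition, soil group A → CN(II) = 65
Dry (AMC I): CN(I) = 4.2·65/(10 − 0.058·65) = 273/(623/100) = 3900/89 ≈ 43.820
Max retention: S = 1000/(3900/89) − 10 = 500/39 in (≈ 12.821 in)
Ia = 0.2·(500/39) = 100/39 in ≈ 2.564 in
Excess rainfall: 8.210 − 2.564 = 5.646 in; P > Ia so Q > 0
Runoff Q = (P−Ia)²/(P−Ia+S) = (5.646)²/(5.646+12.821) = 484836361/280874100 ≈ 1.726 in

Q = 484836361/280874100 in ≈ 1.726 in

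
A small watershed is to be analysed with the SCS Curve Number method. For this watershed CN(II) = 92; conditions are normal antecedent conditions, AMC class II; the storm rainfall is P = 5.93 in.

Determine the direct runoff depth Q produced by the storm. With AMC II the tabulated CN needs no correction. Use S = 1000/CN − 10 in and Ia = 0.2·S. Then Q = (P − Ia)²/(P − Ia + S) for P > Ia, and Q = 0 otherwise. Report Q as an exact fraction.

CN(II) = 92; AMC II needs no correction.
Max retention: S = 1000/92 − 10 = 20/23 in (≈ 0.870 in)
Ia = 0.2S: 0.2·0.870 = 0.174 in (exactly 4/23)
P − Ia = 5.930 − 0.174 = 13239/2300 ≈ 5.756 in (> 0, runoff occurs)
Runoff Q = (P−Ia)²/(P−Ia+S) = (5.756)²/(5.756+0.870) = 175271121/35049700 ≈ 5.001 in

Q = 175271121/35049700 in ≈ 5.001 in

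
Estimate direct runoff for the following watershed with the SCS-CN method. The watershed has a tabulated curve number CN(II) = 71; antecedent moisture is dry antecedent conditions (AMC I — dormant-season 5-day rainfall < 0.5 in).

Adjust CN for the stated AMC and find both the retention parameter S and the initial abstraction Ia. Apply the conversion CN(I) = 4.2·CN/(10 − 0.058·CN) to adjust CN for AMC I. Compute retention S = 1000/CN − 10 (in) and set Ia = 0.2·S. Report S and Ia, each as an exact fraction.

S = 14500/1491 in ≈ 9.725 in; Ia = 2900/1491 in ≈ 1.945 in

CN(I) from CN(II)=71: (4.2·71)/(10 − 0.058·71) = 149100/2941 ≈ 50.697
Max retention: S = 1000/(149100/2941) − 10 = 14500/1491 in (≈ 9.725 in)
Ia = 0.2S: 0.2·9.725 = 1.945 in (exactly 2900/1491)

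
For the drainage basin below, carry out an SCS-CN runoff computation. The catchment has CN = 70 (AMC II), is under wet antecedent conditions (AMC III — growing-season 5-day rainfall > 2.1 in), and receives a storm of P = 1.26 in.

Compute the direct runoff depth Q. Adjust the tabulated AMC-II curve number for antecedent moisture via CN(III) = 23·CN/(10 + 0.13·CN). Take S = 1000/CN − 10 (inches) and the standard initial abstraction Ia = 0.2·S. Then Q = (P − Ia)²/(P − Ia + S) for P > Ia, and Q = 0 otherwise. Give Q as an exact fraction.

Wet (AMC III): CN(III) = 23·70/(10 + 0.13·70) = 1610/(191/10) = 16100/191 ≈ 84.293
S = 1000/(16100/191) − 10 = 300/161 in ≈ 1.863 in
Ia = 0.2·(300/161) = 60/161 in ≈ 0.373 in
Since P=1.260 > Ia=0.373: effective rainfall P−Ia = 7143/8050 in
Runoff Q = (P−Ia)²/(P−Ia+S) = (0.887)²/(0.887+1.863) = 17007483/59417050 ≈ 0.286 in

Q = 17007483/59417050 in ≈ 0.286 in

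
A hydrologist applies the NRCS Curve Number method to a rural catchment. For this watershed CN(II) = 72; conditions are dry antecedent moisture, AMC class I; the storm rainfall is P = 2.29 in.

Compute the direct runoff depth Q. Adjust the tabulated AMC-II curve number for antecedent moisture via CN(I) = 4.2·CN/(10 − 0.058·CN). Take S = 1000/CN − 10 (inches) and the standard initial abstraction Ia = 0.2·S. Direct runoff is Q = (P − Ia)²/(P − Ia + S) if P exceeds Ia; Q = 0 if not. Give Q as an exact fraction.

Dry (AMC I): CN(I) = 4.2·72/(10 − 0.058·72) = (1512/5)/(728/125) = 675/13 ≈ 51.923
Retention S: 1000/CN − 10 with CN=51.923 → S = 250/27 ≈ 9.259 in
Initial abstraction Ia = S/5 = (250/27)/5 = 50/27 ≈ 1.852 in
Excess rainfall: 2.290 − 1.852 = 0.438 in; P > Ia so Q > 0
Q = (1183/2700)²/((1183/2700) + 250/27) = (1399489/7290000)/(26183/2700) = 1399489/70694100 in ≈ 0.020 in

Q = 1399489/70694100 in ≈ 0.020 in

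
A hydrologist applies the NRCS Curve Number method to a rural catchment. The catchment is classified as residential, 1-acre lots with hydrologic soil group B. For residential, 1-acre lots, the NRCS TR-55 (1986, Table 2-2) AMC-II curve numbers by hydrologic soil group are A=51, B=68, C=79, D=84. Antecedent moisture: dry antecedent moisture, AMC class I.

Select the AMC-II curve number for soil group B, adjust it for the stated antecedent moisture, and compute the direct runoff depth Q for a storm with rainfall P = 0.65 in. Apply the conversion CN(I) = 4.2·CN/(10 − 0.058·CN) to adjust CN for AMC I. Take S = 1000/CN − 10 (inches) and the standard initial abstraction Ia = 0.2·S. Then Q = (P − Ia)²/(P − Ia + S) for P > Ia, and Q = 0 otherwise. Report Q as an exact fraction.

Q = 0 in ≈ 0.000 in

NRCS table: residential, 1-acre lots, soil group B → CN(II) = 68
CN(I) from CN(II)=68: (4.2·68)/(10 − 0.058·68) = 35700/757 ≈ 47.160
Retention S: 1000/CN − 10 with CN=47.160 → S = 4000/357 ≈ 11.204 in
Initial abstraction Ia = S/5 = (4000/357)/5 = 800/357 ≈ 2.241 in
P = 0.650 ≤ Ia = 2.241 in: entire storm abstracted, Q = 0.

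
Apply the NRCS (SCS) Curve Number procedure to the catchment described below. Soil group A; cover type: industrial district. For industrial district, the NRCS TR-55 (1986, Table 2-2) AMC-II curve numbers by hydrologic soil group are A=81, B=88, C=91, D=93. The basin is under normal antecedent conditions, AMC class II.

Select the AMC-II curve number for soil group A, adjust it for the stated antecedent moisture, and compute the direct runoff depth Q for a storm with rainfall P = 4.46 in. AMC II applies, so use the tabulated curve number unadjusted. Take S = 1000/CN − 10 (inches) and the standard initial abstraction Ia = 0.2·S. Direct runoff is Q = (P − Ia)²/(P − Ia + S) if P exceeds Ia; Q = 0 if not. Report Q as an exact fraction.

NRCS table: industrial district, soil group A → CN(II) = 81
AMC II — tabulated CN = 81 applies directly.
Retention S: 1000/CN − 10 with CN=81.000 → S = 190/81 ≈ 2.346 in
Ia = 0.2·(190/81) = 38/81 in ≈ 0.469 in
Excess rainfall: 4.460 − 0.469 = 3.991 in; P > Ia so Q > 0
Runoff Q = (P−Ia)²/(P−Ia+S) = (3.991)²/(3.991+2.346) = 261242569/103935150 ≈ 2.514 in

Q = 261242569/103935150 in ≈ 2.514 in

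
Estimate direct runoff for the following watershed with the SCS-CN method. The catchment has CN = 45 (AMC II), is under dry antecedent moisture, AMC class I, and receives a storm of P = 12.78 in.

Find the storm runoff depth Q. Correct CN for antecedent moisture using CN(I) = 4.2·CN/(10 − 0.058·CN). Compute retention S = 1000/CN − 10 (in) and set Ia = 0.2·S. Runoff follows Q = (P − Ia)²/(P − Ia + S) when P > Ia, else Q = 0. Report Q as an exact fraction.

Q = 4325824441/3220285950 in ≈ 1.343 in

CN(I) from CN(II)=45: (4.2·45)/(10 − 0.058·45) = 18900/739 ≈ 25.575
Max retention: S = 1000/(18900/739) − 10 = 5500/189 in (≈ 29.101 in)
Ia = 0.2S: 0.2·29.101 = 5.820 in (exactly 1100/189)
Since P=12.780 > Ia=5.820: effective rainfall P−Ia = 65771/9450 in
Q: (65771/9450)² ÷ (340771/9450) = 4325824441/3220285950 in (≈ 1.343 in)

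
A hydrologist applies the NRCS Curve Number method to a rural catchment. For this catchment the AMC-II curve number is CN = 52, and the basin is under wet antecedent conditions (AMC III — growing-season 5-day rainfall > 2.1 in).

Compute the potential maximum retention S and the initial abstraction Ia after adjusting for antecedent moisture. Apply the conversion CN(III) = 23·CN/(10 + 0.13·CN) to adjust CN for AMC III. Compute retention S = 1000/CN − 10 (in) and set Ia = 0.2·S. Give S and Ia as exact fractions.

S = 1200/299 in ≈ 4.013 in; Ia = 240/299 in ≈ 0.803 in

CN(III) from CN(II)=52: (23·52)/(10 + 0.13·52) = 29900/419 ≈ 71.360
Retention S: 1000/CN − 10 with CN=71.360 → S = 1200/299 ≈ 4.013 in
Initial abstraction Ia = S/5 = (1200/299)/5 = 240/299 ≈ 0.803 in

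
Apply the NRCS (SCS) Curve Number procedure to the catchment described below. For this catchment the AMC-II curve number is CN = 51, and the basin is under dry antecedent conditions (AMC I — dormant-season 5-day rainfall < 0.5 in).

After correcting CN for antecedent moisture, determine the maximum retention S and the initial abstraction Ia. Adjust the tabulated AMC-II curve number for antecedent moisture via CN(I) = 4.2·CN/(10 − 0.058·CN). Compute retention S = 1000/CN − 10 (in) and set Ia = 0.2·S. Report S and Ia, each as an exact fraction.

CN(I) from CN(II)=51: (4.2·51)/(10 − 0.058·51) = 15300/503 ≈ 30.417
Max retention: S = 1000/(15300/503) − 10 = 3500/153 in (≈ 22.876 in)
Ia = 0.2·(3500/153) = 700/153 in ≈ 4.575 in

S = 3500/153 in ≈ 22.876 in; Ia = 700/153 in ≈ 4.575 in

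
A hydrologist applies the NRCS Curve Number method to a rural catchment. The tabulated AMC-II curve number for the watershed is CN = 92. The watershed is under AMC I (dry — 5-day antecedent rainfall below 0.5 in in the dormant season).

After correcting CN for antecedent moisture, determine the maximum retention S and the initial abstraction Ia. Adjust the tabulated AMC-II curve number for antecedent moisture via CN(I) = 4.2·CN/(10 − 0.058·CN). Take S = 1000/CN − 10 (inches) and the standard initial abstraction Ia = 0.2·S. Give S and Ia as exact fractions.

S = 1000/483 in ≈ 2.070 in; Ia = 200/483 in ≈ 0.414 in

Dry (AMC I): CN(I) = 4.2·92/(10 − 0.058·92) = (1932/5)/(583/125) = 48300/583 ≈ 82.847
Retention S: 1000/CN − 10 with CN=82.847 → S = 1000/483 ≈ 2.070 in
Ia = 0.2·(1000/483) = 200/483 in ≈ 0.414 in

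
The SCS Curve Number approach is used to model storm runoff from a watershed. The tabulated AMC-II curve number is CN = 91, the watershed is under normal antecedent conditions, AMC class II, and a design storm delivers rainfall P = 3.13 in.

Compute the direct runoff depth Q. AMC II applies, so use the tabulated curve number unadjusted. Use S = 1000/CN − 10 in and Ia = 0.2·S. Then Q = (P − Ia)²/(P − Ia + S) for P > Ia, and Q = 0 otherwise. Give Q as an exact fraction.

Q = 711982489/324715300 in ≈ 2.193 in

Average conditions: CN = 91 (no AMC adjustment).
Max retention: S = 1000/91 − 10 = 90/91 in (≈ 0.989 in)
Ia = 0.2S: 0.2·0.989 = 0.198 in (exactly 18/91)
Since P=3.130 > Ia=0.198: effective rainfall P−Ia = 26683/9100 in
Q = (26683/9100)²/((26683/9100) + 90/91) = (711982489/82810000)/(35683/9100) = 711982489/324715300 in ≈ 2.193 in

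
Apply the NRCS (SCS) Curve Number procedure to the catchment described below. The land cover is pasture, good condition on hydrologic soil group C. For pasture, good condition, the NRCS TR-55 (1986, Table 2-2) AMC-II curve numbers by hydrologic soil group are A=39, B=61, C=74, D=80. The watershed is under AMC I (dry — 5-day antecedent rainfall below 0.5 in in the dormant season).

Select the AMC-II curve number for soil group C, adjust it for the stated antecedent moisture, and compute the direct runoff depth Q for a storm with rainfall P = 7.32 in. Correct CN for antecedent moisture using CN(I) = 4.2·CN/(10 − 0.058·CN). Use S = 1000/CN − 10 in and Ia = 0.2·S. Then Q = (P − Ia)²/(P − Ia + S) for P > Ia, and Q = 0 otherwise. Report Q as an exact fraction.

Q = 12032115481/5287310175 in ≈ 2.276 in

NRCS table: pasture, good condition, soil group C → CN(II) = 74
Dry (AMC I): CN(I) = 4.2·74/(10 − 0.058·74) = (1554/5)/(1427/250) = 77700/1427 ≈ 54.450
Retention S: 1000/CN − 10 with CN=54.450 → S = 6500/777 ≈ 8.366 in
Ia = 0.2S: 0.2·8.366 = 1.673 in (exactly 1300/777)
Excess rainfall: 7.320 − 1.673 = 5.647 in; P > Ia so Q > 0
Runoff Q = (P−Ia)²/(P−Ia+S) = (5.647)²/(5.647+8.366) = 12032115481/5287310175 ≈ 2.276 in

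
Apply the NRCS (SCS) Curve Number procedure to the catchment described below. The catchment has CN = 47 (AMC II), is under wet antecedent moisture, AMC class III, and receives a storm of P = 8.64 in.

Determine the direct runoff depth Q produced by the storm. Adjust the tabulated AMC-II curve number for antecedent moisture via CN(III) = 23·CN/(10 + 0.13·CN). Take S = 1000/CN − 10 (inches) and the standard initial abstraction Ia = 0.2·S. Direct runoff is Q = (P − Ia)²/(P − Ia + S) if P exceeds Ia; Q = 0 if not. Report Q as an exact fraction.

Q = 5355918002/1146859925 in ≈ 4.670 in

CN(III) from CN(II)=47: (23·47)/(10 + 0.13·47) = 108100/1611 ≈ 67.101
Max retention: S = 1000/(108100/1611) − 10 = 5300/1081 in (≈ 4.903 in)
Initial abstraction Ia = S/5 = (5300/1081)/5 = 1060/1081 ≈ 0.981 in
Excess rainfall: 8.640 − 0.981 = 7.659 in; P > Ia so Q > 0
Runoff Q = (P−Ia)²/(P−Ia+S) = (7.659)²/(7.659+4.903) = 5355918002/1146859925 ≈ 4.670 in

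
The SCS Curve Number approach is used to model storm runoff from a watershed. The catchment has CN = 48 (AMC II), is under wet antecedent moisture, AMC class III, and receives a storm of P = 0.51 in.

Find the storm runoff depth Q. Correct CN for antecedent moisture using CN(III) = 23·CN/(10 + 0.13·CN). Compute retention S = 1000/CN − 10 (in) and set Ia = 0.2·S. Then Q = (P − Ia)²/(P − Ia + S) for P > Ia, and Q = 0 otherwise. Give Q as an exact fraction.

Q = 0 in ≈ 0.000 in

CN(III) from CN(II)=48: (23·48)/(10 + 0.13·48) = 13800/203 ≈ 67.980
Max retention: S = 1000/(13800/203) − 10 = 325/69 in (≈ 4.710 in)
Initial abstraction Ia = S/5 = (325/69)/5 = 65/69 ≈ 0.942 in
P = 0.510 ≤ Ia = 0.942 in: entire storm abstracted, Q = 0.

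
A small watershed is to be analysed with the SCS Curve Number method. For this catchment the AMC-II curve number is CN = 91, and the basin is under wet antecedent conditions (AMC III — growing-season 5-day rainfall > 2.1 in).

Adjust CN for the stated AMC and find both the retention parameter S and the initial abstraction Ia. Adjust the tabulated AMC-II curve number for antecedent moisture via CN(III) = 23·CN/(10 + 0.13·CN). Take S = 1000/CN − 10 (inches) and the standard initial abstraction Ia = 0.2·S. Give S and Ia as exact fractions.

S = 900/2093 in ≈ 0.430 in; Ia = 180/2093 in ≈ 0.086 in

Wet (AMC III): CN(III) = 23·91/(10 + 0.13·91) = 2093/(2183/100) = 209300/2183 ≈ 95.877
Max retention: S = 1000/(209300/2183) − 10 = 900/2093 in (≈ 0.430 in)
Ia = 0.2·(900/2093) = 180/2093 in ≈ 0.086 in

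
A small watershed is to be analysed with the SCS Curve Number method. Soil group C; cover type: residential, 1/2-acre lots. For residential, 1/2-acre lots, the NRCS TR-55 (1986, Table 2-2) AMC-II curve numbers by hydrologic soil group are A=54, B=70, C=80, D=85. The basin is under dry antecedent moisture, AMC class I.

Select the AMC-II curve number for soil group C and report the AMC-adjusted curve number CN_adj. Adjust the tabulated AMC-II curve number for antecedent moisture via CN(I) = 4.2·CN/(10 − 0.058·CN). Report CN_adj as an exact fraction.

NRCS table: residential, 1/2-acre lots, soil group C → CN(II) = 80
Dry (AMC I): CN(I) = 4.2·80/(10 − 0.058·80) = 336/(134/25) = 4200/67 ≈ 62.687

CN_adj = 4200/67 ≈ 62.687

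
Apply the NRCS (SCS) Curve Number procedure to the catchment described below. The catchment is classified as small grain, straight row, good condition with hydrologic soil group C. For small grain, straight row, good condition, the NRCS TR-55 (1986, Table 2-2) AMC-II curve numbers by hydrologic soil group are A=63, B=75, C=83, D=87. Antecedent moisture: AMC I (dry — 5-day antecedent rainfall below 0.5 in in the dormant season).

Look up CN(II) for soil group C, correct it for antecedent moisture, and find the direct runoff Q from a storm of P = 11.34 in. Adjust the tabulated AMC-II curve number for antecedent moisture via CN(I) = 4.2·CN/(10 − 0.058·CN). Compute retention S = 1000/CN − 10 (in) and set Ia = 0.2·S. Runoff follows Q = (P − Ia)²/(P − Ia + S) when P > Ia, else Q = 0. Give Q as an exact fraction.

Q = 815916564961/115759689150 in ≈ 7.048 in

NRCS table: small grain, straight row, good condition, soil group C → CN(II) = 83
Dry (AMC I): CN(I) = 4.2·83/(10 − 0.058·83) = (1743/5)/(2593/500) = 174300/2593 ≈ 67.219
Max retention: S = 1000/(174300/2593) − 10 = 8500/1743 in (≈ 4.877 in)
Ia = 0.2·(8500/1743) = 1700/1743 in ≈ 0.975 in
Since P=11.340 > Ia=0.975: effective rainfall P−Ia = 903281/87150 in
Runoff Q = (P−Ia)²/(P−Ia+S) = (10.365)²/(10.365+4.877) = 815916564961/115759689150 ≈ 7.048 in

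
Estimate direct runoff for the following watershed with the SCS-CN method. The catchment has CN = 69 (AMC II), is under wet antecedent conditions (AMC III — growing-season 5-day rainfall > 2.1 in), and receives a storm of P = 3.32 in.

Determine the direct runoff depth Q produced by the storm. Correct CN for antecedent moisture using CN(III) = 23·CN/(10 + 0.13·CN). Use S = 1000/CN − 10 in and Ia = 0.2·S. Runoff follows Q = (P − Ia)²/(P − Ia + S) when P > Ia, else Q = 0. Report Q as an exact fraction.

Adjust CN=69 to AMC III: 23·69/(10 + 0.13·69) → 1587 ÷ (1897/100) = 158700/1897 ≈ 83.658
S = 1000/(158700/1897) − 10 = 3100/1587 in ≈ 1.953 in
Ia = 0.2·(3100/1587) = 620/1587 in ≈ 0.391 in
P − Ia = 3.320 − 0.391 = 116221/39675 ≈ 2.929 in (> 0, runoff occurs)
Q: (116221/39675)² ÷ (193721/39675) = 13507320841/7685880675 in (≈ 1.757 in)

Q = 13507320841/7685880675 in ≈ 1.757 in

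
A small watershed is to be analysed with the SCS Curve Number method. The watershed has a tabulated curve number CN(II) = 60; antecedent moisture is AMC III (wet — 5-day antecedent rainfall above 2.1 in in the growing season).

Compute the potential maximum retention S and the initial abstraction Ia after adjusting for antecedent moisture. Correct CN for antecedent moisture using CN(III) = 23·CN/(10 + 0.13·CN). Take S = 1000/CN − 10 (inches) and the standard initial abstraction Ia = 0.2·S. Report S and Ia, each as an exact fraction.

Adjust CN=60 to AMC III: 23·60/(10 + 0.13·60) → 1380 ÷ (89/5) = 6900/89 ≈ 77.528
S = 1000/(6900/89) − 10 = 200/69 in ≈ 2.899 in
Ia = 0.2·(200/69) = 40/69 in ≈ 0.580 in

S = 200/69 in ≈ 2.899 in; Ia = 40/69 in ≈ 0.580 in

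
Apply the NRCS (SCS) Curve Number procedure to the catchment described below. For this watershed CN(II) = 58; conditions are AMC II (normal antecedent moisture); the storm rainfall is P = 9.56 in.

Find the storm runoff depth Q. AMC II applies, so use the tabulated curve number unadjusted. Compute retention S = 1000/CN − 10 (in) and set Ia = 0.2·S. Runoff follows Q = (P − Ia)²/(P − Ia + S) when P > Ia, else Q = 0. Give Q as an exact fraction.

Average conditions: CN = 58 (no AMC adjustment).
Retention S: 1000/CN − 10 with CN=58.000 → S = 210/29 ≈ 7.241 in
Ia = 0.2S: 0.2·7.241 = 1.448 in (exactly 42/29)
P − Ia = 9.560 − 1.448 = 5881/725 ≈ 8.112 in (> 0, runoff occurs)
Q: (5881/725)² ÷ (11131/725) = 34586161/8069975 in (≈ 4.286 in)

Q = 34586161/8069975 in ≈ 4.286 in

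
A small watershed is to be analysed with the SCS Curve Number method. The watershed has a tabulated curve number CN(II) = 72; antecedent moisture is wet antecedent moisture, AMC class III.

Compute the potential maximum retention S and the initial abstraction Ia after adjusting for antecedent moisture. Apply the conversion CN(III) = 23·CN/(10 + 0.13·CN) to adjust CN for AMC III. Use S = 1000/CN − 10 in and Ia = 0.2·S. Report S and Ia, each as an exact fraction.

Adjust CN=72 to AMC III: 23·72/(10 + 0.13·72) → 1656 ÷ (484/25) = 10350/121 ≈ 85.537
Retention S: 1000/CN − 10 with CN=85.537 → S = 350/207 ≈ 1.691 in
Initial abstraction Ia = S/5 = (350/207)/5 = 70/207 ≈ 0.338 in

S = 350/207 in ≈ 1.691 in; Ia = 70/207 in ≈ 0.338 in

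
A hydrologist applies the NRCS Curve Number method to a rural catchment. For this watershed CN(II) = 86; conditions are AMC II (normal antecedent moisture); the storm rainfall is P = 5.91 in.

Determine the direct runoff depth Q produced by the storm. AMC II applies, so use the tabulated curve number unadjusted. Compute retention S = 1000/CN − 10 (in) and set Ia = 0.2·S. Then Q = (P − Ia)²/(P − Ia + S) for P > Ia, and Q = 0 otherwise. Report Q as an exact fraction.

Q = 576624169/133355900 in ≈ 4.324 in

Average conditions: CN = 86 (no AMC adjustment).
S = 1000/86 − 10 = 70/43 in ≈ 1.628 in
Ia = 0.2·(70/43) = 14/43 in ≈ 0.326 in
Since P=5.910 > Ia=0.326: effective rainfall P−Ia = 24013/4300 in
Q: (24013/4300)² ÷ (31013/4300) = 576624169/133355900 in (≈ 4.324 in)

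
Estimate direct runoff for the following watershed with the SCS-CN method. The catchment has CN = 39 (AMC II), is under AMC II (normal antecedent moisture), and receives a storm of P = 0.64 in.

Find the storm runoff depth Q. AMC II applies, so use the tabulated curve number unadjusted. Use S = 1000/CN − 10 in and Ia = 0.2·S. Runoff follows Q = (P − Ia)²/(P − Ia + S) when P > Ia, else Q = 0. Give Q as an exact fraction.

Q = 0 in ≈ 0.000 in

Average conditions: CN = 39 (no AMC adjustment).
Max retention: S = 1000/39 − 10 = 610/39 in (≈ 15.641 in)
Ia = 0.2S: 0.2·15.641 = 3.128 in (exactly 122/39)
P = 0.640 ≤ Ia = 3.128 in: entire storm abstracted, Q = 0.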